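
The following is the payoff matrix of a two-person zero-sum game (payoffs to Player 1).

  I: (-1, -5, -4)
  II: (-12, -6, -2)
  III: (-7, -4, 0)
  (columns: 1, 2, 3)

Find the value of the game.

Row minima: I → -5, II → -12, III → -7; maximin = -5.
Column maxima: 1 → -1, 2 → -4, 3 → 0; minimax = -4.
-5 ≠ -4, so there is no saddle point; optimal play is mixed.
II is strictly dominated by III, so Player 1 never plays it.
3 is strictly dominated by 2 (it gives Player 1 strictly more in every row), so Player 2 never plays it.
On the remaining 2×2 (I, III vs 1, 2):
Let Player 1 play I with probability p. Expected payoff against 1: (-1)p + (-7)(1−p) = 6p − 7; against 2: (-5)p + (-4)(1−p) = −p − 4.
Setting these equal: 6p − 7 = −p − 4 ⇒ 7p = 3 ⇒ p = 3/7, and the value is (6)·(3/7) − 7 = -31/7.
For Player 2: with q = P(1), equating I's and III's payoffs gives 4q − 5 = −3q − 4 ⇒ q = 1/7.

-31/7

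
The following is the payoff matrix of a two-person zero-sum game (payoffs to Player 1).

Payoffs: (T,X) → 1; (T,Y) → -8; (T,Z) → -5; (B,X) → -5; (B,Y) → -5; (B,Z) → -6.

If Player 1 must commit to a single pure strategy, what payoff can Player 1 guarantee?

-6

Row minima: T → -8, B → -6.
The best of these is -6.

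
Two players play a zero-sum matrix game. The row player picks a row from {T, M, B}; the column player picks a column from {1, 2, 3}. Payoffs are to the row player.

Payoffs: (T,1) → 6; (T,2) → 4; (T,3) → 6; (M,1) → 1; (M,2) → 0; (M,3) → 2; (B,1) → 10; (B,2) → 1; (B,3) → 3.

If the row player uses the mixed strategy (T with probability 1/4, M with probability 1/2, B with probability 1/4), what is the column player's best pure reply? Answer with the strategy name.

2

If the column player plays 1, the row player's expected payoff is (1/4)·6 + (1/2)·1 + (1/4)·10 = 9/2.
If the column player plays 2, the row player's expected payoff is (1/4)·4 + (1/2)·0 + (1/4)·1 = 5/4.
If the column player plays 3, the row player's expected payoff is (1/4)·6 + (1/2)·2 + (1/4)·3 = 13/4.
The column player minimizes the row player's payoff; the smallest is 5/4, so the best response is 2.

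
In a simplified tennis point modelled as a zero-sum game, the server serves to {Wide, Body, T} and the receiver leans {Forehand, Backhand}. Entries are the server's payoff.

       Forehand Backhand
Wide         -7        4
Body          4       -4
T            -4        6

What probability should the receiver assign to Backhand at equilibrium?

Row minima: Wide → -7, Body → -4, T → -4; maximin = -4.
Column maxima: Forehand → 4, Backhand → 6; minimax = 4.
-4 ≠ 4, so there is no saddle point; optimal play is mixed.
Wide is strictly dominated by T, so the server never plays it.
On the remaining 2×2 (Body, T vs Forehand, Backhand):
Let the server play Body with probability p. Expected payoff against Forehand: 4p + (-4)(1−p) = 8p − 4; against Backhand: (-4)p + 6(1−p) = −10p + 6.
Setting these equal: 8p − 4 = −10p + 6 ⇒ 18p = 10 ⇒ p = 5/9, and the value is (8)·(5/9) − 4 = 4/9.
For the receiver: with q = P(Forehand), equating Body's and T's payoffs gives 8q − 4 = −10q + 6 ⇒ q = 5/9.

4/9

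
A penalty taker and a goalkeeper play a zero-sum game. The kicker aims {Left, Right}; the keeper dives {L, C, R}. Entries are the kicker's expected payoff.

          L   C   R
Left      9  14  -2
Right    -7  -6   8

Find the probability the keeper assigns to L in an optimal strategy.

Row minima: Left → -2, Right → -7; maximin = -2.
Column maxima: L → 9, C → 14, R → 8; minimax = 8.
-2 ≠ 8, so there is no saddle point; optimal play is mixed.
C is strictly dominated by L (it gives the kicker strictly more in every row), so the keeper never plays it.
On the remaining 2×2 (Left, Right vs L, R):
Let the kicker play Left with probability p. Expected payoff against L: 9p + (-7)(1−p) = 16p − 7; against R: (-2)p + 8(1−p) = −10p + 8.
Setting these equal: 16p − 7 = −10p + 8 ⇒ 26p = 15 ⇒ p = 15/26, and the value is (16)·(15/26) − 7 = 29/13.
For the keeper: with q = P(L), equating Left's and Right's payoffs gives 11q − 2 = −15q + 8 ⇒ q = 5/13.

5/13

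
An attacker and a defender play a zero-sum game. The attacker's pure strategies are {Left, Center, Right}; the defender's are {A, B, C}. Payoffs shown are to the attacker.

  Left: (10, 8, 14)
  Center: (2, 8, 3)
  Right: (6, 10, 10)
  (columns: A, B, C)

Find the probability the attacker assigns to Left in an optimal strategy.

2/3

Row minima: Left → 8, Center → 2, Right → 6; maximin = 8.
Column maxima: A → 10, B → 10, C → 14; minimax = 10.
8 ≠ 10, so there is no saddle point; optimal play is mixed.
Center is strictly dominated by Right, so the attacker never plays it.
C is strictly dominated by A (it gives the attacker strictly more in every row), so the defender never plays it.
On the remaining 2×2 (Left, Right vs A, B):
Let the attacker play Left with probability p. Expected payoff against A: 10p + 6(1−p) = 4p + 6; against B: 8p + 10(1−p) = −2p + 10.
Setting these equal: 4p + 6 = −2p + 10 ⇒ 6p = 4 ⇒ p = 2/3, and the value is (4)·(2/3) + 6 = 26/3.
For the defender: with q = P(A), equating Left's and Right's payoffs gives 2q + 8 = −4q + 10 ⇒ q = 1/3.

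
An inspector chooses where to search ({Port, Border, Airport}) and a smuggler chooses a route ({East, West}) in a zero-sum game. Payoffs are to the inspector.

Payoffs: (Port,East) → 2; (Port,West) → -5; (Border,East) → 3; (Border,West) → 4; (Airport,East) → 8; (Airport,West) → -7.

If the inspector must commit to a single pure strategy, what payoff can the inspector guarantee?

Row minima: Port → -5, Border → 3, Airport → -7.
The best of these is 3.

3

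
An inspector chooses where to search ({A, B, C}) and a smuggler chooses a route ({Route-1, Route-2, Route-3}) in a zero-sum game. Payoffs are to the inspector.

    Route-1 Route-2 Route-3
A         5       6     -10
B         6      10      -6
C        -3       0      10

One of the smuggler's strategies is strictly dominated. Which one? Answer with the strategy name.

Route-1 holds the inspector's payoff strictly below Route-2 in every row: 5 < 6, 6 < 10, -3 < 0.
So Route-2 is strictly dominated for the smuggler.

Route-2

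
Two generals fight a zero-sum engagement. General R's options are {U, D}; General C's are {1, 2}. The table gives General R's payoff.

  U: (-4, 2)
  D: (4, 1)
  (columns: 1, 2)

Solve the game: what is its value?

Row minima: U → -4, D → 1; maximin = 1.
Column maxima: 1 → 4, 2 → 2; minimax = 2.
1 ≠ 2, so there is no saddle point; optimal play is mixed.
Let General R play U with probability p. Expected payoff against 1: (-4)p + 4(1−p) = −8p + 4; against 2: 2p + 1(1−p) = p + 1.
Setting these equal: −8p + 4 = p + 1 ⇒ −9p = -3 ⇒ p = 1/3, and the value is (-8)·(1/3) + 4 = 4/3.
For General C: with q = P(1), equating U's and D's payoffs gives −6q + 2 = 3q + 1 ⇒ q = 1/9.

4/3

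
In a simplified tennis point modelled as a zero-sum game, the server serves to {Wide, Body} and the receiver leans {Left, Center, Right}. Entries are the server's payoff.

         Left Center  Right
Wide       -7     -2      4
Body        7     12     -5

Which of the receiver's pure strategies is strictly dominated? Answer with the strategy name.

Left holds the server's payoff strictly below Center in every row: -7 < -2, 7 < 12.
So Center is strictly dominated for the receiver.

Center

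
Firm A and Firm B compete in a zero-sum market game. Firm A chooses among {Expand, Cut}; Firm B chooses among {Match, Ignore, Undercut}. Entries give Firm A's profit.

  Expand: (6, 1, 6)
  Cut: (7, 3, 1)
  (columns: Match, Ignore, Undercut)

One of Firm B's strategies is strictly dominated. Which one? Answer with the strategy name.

Match

Ignore holds Firm A's payoff strictly below Match in every row: 1 < 6, 3 < 7.
So Match is strictly dominated for Firm B.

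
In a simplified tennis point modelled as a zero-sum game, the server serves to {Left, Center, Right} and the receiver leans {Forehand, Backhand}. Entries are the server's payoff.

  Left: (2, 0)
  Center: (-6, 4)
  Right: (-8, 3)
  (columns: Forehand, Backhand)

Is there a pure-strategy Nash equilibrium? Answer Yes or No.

Row minima: Left → 0, Center → -6, Right → -8; maximin = 0.
Column maxima: Forehand → 2, Backhand → 4; minimax = 2.
0 ≠ 2, so no pure-strategy equilibrium exists.

No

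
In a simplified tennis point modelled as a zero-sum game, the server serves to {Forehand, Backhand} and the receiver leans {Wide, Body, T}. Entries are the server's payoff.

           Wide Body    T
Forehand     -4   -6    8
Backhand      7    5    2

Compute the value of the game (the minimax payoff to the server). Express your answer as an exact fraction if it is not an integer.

Row minima: Forehand → -6, Backhand → 2; maximin = 2.
Column maxima: Wide → 7, Body → 5, T → 8; minimax = 5.
2 ≠ 5, so there is no saddle point; optimal play is mixed.
Wide is strictly dominated by Body (it gives the server strictly more in every row), so the receiver never plays it.
On the remaining 2×2 (Forehand, Backhand vs Body, T):
Let the server play Forehand with probability p. Expected payoff against Body: (-6)p + 5(1−p) = −11p + 5; against T: 8p + 2(1−p) = 6p + 2.
Setting these equal: −11p + 5 = 6p + 2 ⇒ −17p = -3 ⇒ p = 3/17, and the value is (-11)·(3/17) + 5 = 52/17.
For the receiver: with q = P(Body), equating Forehand's and Backhand's payoffs gives −14q + 8 = 3q + 2 ⇒ q = 6/17.

52/17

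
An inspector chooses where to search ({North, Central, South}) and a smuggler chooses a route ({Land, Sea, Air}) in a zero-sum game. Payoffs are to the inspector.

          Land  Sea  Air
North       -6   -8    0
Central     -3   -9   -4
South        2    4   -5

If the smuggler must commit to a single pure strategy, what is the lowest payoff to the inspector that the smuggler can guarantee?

Column maxima: Land → 2, Sea → 4, Air → 0.
The smallest of these is 0.

0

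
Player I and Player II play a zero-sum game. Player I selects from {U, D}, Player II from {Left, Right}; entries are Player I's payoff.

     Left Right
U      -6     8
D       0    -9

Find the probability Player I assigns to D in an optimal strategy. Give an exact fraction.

14/23

Row minima: U → -6, D → -9; maximin = -6.
Column maxima: Left → 0, Right → 8; minimax = 0.
-6 ≠ 0, so there is no saddle point; optimal play is mixed.
Let Player I play U with probability p. Expected payoff against Left: (-6)p + 0(1−p) = −6p; against Right: 8p + (-9)(1−p) = 17p − 9.
Setting these equal: −6p = 17p − 9 ⇒ −23p = -9 ⇒ p = 9/23, and the value is (-6)·(9/23) = -54/23.
For Player II: with q = P(Left), equating U's and D's payoffs gives −14q + 8 = 9q − 9 ⇒ q = 17/23.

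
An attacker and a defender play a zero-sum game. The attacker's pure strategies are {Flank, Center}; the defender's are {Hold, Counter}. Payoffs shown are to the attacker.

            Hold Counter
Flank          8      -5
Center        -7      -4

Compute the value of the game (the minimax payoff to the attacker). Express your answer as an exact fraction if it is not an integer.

Row minima: Flank → -5, Center → -7; maximin = -5.
Column maxima: Hold → 8, Counter → -4; minimax = -4.
-5 ≠ -4, so there is no saddle point; optimal play is mixed.
Let the attacker play Flank with probability p. Expected payoff against Hold: 8p + (-7)(1−p) = 15p − 7; against Counter: (-5)p + (-4)(1−p) = −p − 4.
Setting these equal: 15p − 7 = −p − 4 ⇒ 16p = 3 ⇒ p = 3/16, and the value is (15)·(3/16) − 7 = -67/16.
For the defender: with q = P(Hold), equating Flank's and Center's payoffs gives 13q − 5 = −3q − 4 ⇒ q = 1/16.

-67/16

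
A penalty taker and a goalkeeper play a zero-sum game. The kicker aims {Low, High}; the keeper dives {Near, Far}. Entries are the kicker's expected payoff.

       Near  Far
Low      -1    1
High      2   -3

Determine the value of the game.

Row minima: Low → -1, High → -3; maximin = -1.
Column maxima: Near → 2, Far → 1; minimax = 1.
-1 ≠ 1, so there is no saddle point; optimal play is mixed.
Let the kicker play Low with probability p. Expected payoff against Near: (-1)p + 2(1−p) = −3p + 2; against Far: 1p + (-3)(1−p) = 4p − 3.
Setting these equal: −3p + 2 = 4p − 3 ⇒ −7p = -5 ⇒ p = 5/7, and the value is (-3)·(5/7) + 2 = -1/7.
For the keeper: with q = P(Near), equating Low's and High's payoffs gives −2q + 1 = 5q − 3 ⇒ q = 4/7.

-1/7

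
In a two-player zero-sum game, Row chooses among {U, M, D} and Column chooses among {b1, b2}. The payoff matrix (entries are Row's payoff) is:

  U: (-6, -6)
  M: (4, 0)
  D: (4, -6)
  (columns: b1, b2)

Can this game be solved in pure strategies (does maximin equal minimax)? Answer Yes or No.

Row minima: U → -6, M → 0, D → -6; maximin = 0.
Column maxima: b1 → 4, b2 → 0; minimax = 0.
maximin = minimax = 0, so a saddle point exists.

Yes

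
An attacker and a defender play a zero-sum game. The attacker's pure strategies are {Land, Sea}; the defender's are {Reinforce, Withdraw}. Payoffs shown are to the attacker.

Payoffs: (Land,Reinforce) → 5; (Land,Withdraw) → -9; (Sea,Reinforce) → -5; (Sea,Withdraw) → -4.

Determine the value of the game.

-13/3

Row minima: Land → -9, Sea → -5; maximin = -5.
Column maxima: Reinforce → 5, Withdraw → -4; minimax = -4.
-5 ≠ -4, so there is no saddle point; optimal play is mixed.
Let the attacker play Land with probability p. Expected payoff against Reinforce: 5p + (-5)(1−p) = 10p − 5; against Withdraw: (-9)p + (-4)(1−p) = −5p − 4.
Setting these equal: 10p − 5 = −5p − 4 ⇒ 15p = 1 ⇒ p = 1/15, and the value is (10)·(1/15) − 5 = -13/3.
For the defender: with q = P(Reinforce), equating Land's and Sea's payoffs gives 14q − 9 = −q − 4 ⇒ q = 1/3.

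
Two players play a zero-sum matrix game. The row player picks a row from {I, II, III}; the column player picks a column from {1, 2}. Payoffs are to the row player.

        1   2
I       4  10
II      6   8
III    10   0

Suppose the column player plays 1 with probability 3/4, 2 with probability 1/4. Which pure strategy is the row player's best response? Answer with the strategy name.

III

Expected payoff of I: (3/4)·4 + (1/4)·10 = 11/2.
Expected payoff of II: (3/4)·6 + (1/4)·8 = 13/2.
Expected payoff of III: (3/4)·10 + (1/4)·0 = 15/2.
The largest is 15/2, so the row player's best response is III.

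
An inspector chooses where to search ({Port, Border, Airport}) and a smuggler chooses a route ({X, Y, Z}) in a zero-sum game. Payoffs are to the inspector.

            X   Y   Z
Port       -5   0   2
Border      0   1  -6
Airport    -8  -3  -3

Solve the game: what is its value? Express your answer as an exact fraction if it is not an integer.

-30/13

Row minima: Port → -5, Border → -6, Airport → -8; maximin = -5.
Column maxima: X → 0, Y → 1, Z → 2; minimax = 0.
-5 ≠ 0, so there is no saddle point; optimal play is mixed.
Airport is strictly dominated by Port, so the inspector never plays it.
Y is strictly dominated by X (it gives the inspector strictly more in every row), so the smuggler never plays it.
On the remaining 2×2 (Port, Border vs X, Z):
Let the inspector play Port with probability p. Expected payoff against X: (-5)p + 0(1−p) = −5p; against Z: 2p + (-6)(1−p) = 8p − 6.
Setting these equal: −5p = 8p − 6 ⇒ −13p = -6 ⇒ p = 6/13, and the value is (-5)·(6/13) = -30/13.
For the smuggler: with q = P(X), equating Port's and Border's payoffs gives −7q + 2 = 6q − 6 ⇒ q = 8/13.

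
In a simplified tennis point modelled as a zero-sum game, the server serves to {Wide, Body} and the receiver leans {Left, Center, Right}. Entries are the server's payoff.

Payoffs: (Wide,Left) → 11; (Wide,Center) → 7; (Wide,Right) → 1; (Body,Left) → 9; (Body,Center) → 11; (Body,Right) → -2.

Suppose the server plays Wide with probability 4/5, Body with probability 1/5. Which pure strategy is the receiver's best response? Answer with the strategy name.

Right

If the receiver plays Left, the server's expected payoff is (4/5)·11 + (1/5)·9 = 53/5.
If the receiver plays Center, the server's expected payoff is (4/5)·7 + (1/5)·11 = 39/5.
If the receiver plays Right, the server's expected payoff is (4/5)·1 + (1/5)·(-2) = 2/5.
The receiver minimizes the server's payoff; the smallest is 2/5, so the best response is Right.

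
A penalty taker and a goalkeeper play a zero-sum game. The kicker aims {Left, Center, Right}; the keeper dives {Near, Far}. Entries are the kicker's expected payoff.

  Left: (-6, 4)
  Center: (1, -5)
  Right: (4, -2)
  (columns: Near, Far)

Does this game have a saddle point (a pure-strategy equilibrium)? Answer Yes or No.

Row minima: Left → -6, Center → -5, Right → -2; maximin = -2.
Column maxima: Near → 4, Far → 4; minimax = 4.
-2 ≠ 4, so no pure-strategy equilibrium exists.

No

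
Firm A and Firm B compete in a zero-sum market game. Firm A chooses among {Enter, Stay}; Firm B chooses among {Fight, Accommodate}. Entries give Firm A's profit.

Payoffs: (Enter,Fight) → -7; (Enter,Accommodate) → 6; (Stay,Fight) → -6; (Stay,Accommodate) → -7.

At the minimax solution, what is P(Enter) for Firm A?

Row minima: Enter → -7, Stay → -7; maximin = -7.
Column maxima: Fight → -6, Accommodate → 6; minimax = -6.
-7 ≠ -6, so there is no saddle point; optimal play is mixed.
Let Firm A play Enter with probability p. Expected payoff against Fight: (-7)p + (-6)(1−p) = −p − 6; against Accommodate: 6p + (-7)(1−p) = 13p − 7.
Setting these equal: −p − 6 = 13p − 7 ⇒ −14p = -1 ⇒ p = 1/14, and the value is (-1)·(1/14) − 6 = -85/14.
For Firm B: with q = P(Fight), equating Enter's and Stay's payoffs gives −13q + 6 = q − 7 ⇒ q = 13/14.

1/14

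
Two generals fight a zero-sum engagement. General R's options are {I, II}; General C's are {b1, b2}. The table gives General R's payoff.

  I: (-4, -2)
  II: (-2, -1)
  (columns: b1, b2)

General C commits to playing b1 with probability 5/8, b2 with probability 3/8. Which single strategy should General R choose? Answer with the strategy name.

Expected payoff of I: (5/8)·(-4) + (3/8)·(-2) = -13/4.
Expected payoff of II: (5/8)·(-2) + (3/8)·(-1) = -13/8.
The largest is -13/8, so General R's best response is II.

II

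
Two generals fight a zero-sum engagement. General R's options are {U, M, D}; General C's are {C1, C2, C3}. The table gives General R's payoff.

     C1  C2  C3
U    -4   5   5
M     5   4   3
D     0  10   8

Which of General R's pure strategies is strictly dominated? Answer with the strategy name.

D gives a strictly higher payoff than U against every column: 0 > -4, 10 > 5, 8 > 5.
So U is strictly dominated and General R never plays it.

U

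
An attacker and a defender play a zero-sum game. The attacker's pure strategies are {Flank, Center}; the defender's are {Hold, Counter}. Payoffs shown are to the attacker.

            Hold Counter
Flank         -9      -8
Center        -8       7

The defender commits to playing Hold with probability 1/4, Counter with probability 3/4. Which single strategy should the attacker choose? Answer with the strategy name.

Center

Expected payoff of Flank: (1/4)·(-9) + (3/4)·(-8) = -33/4.
Expected payoff of Center: (1/4)·(-8) + (3/4)·7 = 13/4.
The largest is 13/4, so the attacker's best response is Center.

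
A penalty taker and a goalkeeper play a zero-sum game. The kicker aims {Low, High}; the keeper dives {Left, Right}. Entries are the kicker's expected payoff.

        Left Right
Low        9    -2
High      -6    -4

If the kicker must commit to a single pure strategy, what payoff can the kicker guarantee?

Row minima: Low → -2, High → -6.
The best of these is -2.

-2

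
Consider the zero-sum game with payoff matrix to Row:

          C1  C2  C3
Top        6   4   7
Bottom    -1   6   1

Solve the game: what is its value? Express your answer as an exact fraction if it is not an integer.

40/9

Row minima: Top → 4, Bottom → -1; maximin = 4.
Column maxima: C1 → 6, C2 → 6, C3 → 7; minimax = 6.
4 ≠ 6, so there is no saddle point; optimal play is mixed.
C3 is strictly dominated by C1 (it gives Row strictly more in every row), so Column never plays it.
On the remaining 2×2 (Top, Bottom vs C1, C2):
Let Row play Top with probability p. Expected payoff against C1: 6p + (-1)(1−p) = 7p − 1; against C2: 4p + 6(1−p) = −2p + 6.
Setting these equal: 7p − 1 = −2p + 6 ⇒ 9p = 7 ⇒ p = 7/9, and the value is (7)·(7/9) − 1 = 40/9.
For Column: with q = P(C1), equating Top's and Bottom's payoffs gives 2q + 4 = −7q + 6 ⇒ q = 2/9.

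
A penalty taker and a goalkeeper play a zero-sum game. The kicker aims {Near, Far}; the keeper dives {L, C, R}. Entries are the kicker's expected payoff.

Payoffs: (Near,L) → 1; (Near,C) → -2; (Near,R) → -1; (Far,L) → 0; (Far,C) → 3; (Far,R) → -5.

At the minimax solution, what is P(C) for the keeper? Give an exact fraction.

4/9

Row minima: Near → -2, Far → -5; maximin = -2.
Column maxima: L → 1, C → 3, R → -1; minimax = -1.
-2 ≠ -1, so there is no saddle point; optimal play is mixed.
L is strictly dominated by R (it gives the kicker strictly more in every row), so the keeper never plays it.
On the remaining 2×2 (Near, Far vs C, R):
Let the kicker play Near with probability p. Expected payoff against C: (-2)p + 3(1−p) = −5p + 3; against R: (-1)p + (-5)(1−p) = 4p − 5.
Setting these equal: −5p + 3 = 4p − 5 ⇒ −9p = -8 ⇒ p = 8/9, and the value is (-5)·(8/9) + 3 = -13/9.
For the keeper: with q = P(C), equating Near's and Far's payoffs gives −q − 1 = 8q − 5 ⇒ q = 4/9.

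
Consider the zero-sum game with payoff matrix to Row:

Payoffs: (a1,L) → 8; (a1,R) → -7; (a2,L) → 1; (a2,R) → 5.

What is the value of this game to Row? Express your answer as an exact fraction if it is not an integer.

Row minima: a1 → -7, a2 → 1; maximin = 1.
Column maxima: L → 8, R → 5; minimax = 5.
1 ≠ 5, so there is no saddle point; optimal play is mixed.
Let Row play a1 with probability p. Expected payoff against L: 8p + 1(1−p) = 7p + 1; against R: (-7)p + 5(1−p) = −12p + 5.
Setting these equal: 7p + 1 = −12p + 5 ⇒ 19p = 4 ⇒ p = 4/19, and the value is (7)·(4/19) + 1 = 47/19.
For Column: with q = P(L), equating a1's and a2's payoffs gives 15q − 7 = −4q + 5 ⇒ q = 12/19.

47/19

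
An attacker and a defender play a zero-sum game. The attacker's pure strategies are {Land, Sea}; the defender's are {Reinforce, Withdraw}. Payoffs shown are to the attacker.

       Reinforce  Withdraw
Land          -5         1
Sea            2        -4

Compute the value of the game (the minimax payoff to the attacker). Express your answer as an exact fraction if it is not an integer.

Row minima: Land → -5, Sea → -4; maximin = -4.
Column maxima: Reinforce → 2, Withdraw → 1; minimax = 1.
-4 ≠ 1, so there is no saddle point; optimal play is mixed.
Let the attacker play Land with probability p. Expected payoff against Reinforce: (-5)p + 2(1−p) = −7p + 2; against Withdraw: 1p + (-4)(1−p) = 5p − 4.
Setting these equal: −7p + 2 = 5p − 4 ⇒ −12p = -6 ⇒ p = 1/2, and the value is (-7)·(1/2) + 2 = -3/2.
For the defender: with q = P(Reinforce), equating Land's and Sea's payoffs gives −6q + 1 = 6q − 4 ⇒ q = 5/12.

-3/2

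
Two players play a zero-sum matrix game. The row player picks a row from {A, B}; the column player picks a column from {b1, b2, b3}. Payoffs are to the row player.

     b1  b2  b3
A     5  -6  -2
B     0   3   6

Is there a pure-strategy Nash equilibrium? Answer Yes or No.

Row minima: A → -6, B → 0; maximin = 0.
Column maxima: b1 → 5, b2 → 3, b3 → 6; minimax = 3.
0 ≠ 3, so no pure-strategy equilibrium exists.

No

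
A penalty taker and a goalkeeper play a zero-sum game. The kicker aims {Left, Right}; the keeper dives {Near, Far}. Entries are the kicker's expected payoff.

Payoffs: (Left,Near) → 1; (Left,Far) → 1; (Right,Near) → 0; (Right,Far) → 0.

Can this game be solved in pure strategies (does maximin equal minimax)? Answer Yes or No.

Yes

Row minima: Left → 1, Right → 0; maximin = 1.
Column maxima: Near → 1, Far → 1; minimax = 1.
maximin = minimax = 1, so a saddle point exists.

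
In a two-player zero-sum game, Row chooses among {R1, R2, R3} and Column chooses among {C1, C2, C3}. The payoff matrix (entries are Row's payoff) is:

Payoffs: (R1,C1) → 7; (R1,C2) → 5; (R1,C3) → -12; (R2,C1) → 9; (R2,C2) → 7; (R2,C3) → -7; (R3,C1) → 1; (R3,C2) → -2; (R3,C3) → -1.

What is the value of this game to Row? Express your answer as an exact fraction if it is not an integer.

-7/5

Row minima: R1 → -12, R2 → -7, R3 → -2; maximin = -2.
Column maxima: C1 → 9, C2 → 7, C3 → -1; minimax = -1.
-2 ≠ -1, so there is no saddle point; optimal play is mixed.
R1 is strictly dominated by R2, so Row never plays it.
C1 is strictly dominated by C2 (it gives Row strictly more in every row), so Column never plays it.
On the remaining 2×2 (R2, R3 vs C2, C3):
Let Row play R2 with probability p. Expected payoff against C2: 7p + (-2)(1−p) = 9p − 2; against C3: (-7)p + (-1)(1−p) = −6p − 1.
Setting these equal: 9p − 2 = −6p − 1 ⇒ 15p = 1 ⇒ p = 1/15, and the value is (9)·(1/15) − 2 = -7/5.
For Column: with q = P(C2), equating R2's and R3's payoffs gives 14q − 7 = −q − 1 ⇒ q = 2/5.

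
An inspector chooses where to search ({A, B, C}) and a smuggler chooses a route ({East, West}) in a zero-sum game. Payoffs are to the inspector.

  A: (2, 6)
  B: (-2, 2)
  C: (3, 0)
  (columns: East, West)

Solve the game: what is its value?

Row minima: A → 2, B → -2, C → 0; maximin = 2.
Column maxima: East → 3, West → 6; minimax = 3.
2 ≠ 3, so there is no saddle point; optimal play is mixed.
B is strictly dominated by A, so the inspector never plays it.
On the remaining 2×2 (A, C vs East, West):
Let the inspector play A with probability p. Expected payoff against East: 2p + 3(1−p) = −p + 3; against West: 6p + 0(1−p) = 6p.
Setting these equal: −p + 3 = 6p ⇒ −7p = -3 ⇒ p = 3/7, and the value is (-1)·(3/7) + 3 = 18/7.
For the smuggler: with q = P(East), equating A's and C's payoffs gives −4q + 6 = 3q ⇒ q = 6/7.

18/7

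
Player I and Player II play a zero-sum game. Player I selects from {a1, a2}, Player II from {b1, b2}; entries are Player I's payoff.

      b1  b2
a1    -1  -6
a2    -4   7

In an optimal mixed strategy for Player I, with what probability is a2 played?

5/16

Row minima: a1 → -6, a2 → -4; maximin = -4.
Column maxima: b1 → -1, b2 → 7; minimax = -1.
-4 ≠ -1, so there is no saddle point; optimal play is mixed.
Let Player I play a1 with probability p. Expected payoff against b1: (-1)p + (-4)(1−p) = 3p − 4; against b2: (-6)p + 7(1−p) = −13p + 7.
Setting these equal: 3p − 4 = −13p + 7 ⇒ 16p = 11 ⇒ p = 11/16, and the value is (3)·(11/16) − 4 = -31/16.
For Player II: with q = P(b1), equating a1's and a2's payoffs gives 5q − 6 = −11q + 7 ⇒ q = 13/16.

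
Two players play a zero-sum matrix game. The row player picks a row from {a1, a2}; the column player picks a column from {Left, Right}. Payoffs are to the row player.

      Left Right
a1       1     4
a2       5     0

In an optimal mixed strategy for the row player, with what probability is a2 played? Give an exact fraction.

3/8

Row minima: a1 → 1, a2 → 0; maximin = 1.
Column maxima: Left → 5, Right → 4; minimax = 4.
1 ≠ 4, so there is no saddle point; optimal play is mixed.
Let the row player play a1 with probability p. Expected payoff against Left: 1p + 5(1−p) = −4p + 5; against Right: 4p + 0(1−p) = 4p.
Setting these equal: −4p + 5 = 4p ⇒ −8p = -5 ⇒ p = 5/8, and the value is (-4)·(5/8) + 5 = 5/2.
For the column player: with q = P(Left), equating a1's and a2's payoffs gives −3q + 4 = 5q ⇒ q = 1/2.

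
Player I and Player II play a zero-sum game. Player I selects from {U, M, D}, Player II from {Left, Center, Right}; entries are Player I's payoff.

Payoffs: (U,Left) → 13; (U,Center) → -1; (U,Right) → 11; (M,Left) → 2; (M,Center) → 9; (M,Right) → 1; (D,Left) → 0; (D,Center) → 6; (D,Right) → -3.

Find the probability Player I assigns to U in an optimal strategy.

2/5

Row minima: U → -1, M → 1, D → -3; maximin = 1.
Column maxima: Left → 13, Center → 9, Right → 11; minimax = 9.
1 ≠ 9, so there is no saddle point; optimal play is mixed.
D is strictly dominated by M, so Player I never plays it.
Left is strictly dominated by Right (it gives Player I strictly more in every row), so Player II never plays it.
On the remaining 2×2 (U, M vs Center, Right):
Let Player I play U with probability p. Expected payoff against Center: (-1)p + 9(1−p) = −10p + 9; against Right: 11p + 1(1−p) = 10p + 1.
Setting these equal: −10p + 9 = 10p + 1 ⇒ −20p = -8 ⇒ p = 2/5, and the value is (-10)·(2/5) + 9 = 5.
For Player II: with q = P(Center), equating U's and M's payoffs gives −12q + 11 = 8q + 1 ⇒ q = 1/2.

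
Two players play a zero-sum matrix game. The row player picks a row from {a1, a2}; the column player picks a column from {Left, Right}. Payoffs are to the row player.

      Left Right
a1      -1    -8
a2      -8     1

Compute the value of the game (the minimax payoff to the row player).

Row minima: a1 → -8, a2 → -8; maximin = -8.
Column maxima: Left → -1, Right → 1; minimax = -1.
-8 ≠ -1, so there is no saddle point; optimal play is mixed.
Let the row player play a1 with probability p. Expected payoff against Left: (-1)p + (-8)(1−p) = 7p − 8; against Right: (-8)p + 1(1−p) = −9p + 1.
Setting these equal: 7p − 8 = −9p + 1 ⇒ 16p = 9 ⇒ p = 9/16, and the value is (7)·(9/16) − 8 = -65/16.
For the column player: with q = P(Left), equating a1's and a2's payoffs gives 7q − 8 = −9q + 1 ⇒ q = 9/16.

-65/16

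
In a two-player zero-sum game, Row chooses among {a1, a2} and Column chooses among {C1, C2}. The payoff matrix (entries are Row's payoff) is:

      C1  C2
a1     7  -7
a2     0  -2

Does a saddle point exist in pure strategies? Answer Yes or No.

Row minima: a1 → -7, a2 → -2; maximin = -2.
Column maxima: C1 → 7, C2 → -2; minimax = -2.
maximin = minimax = -2, so a saddle point exists.

Yes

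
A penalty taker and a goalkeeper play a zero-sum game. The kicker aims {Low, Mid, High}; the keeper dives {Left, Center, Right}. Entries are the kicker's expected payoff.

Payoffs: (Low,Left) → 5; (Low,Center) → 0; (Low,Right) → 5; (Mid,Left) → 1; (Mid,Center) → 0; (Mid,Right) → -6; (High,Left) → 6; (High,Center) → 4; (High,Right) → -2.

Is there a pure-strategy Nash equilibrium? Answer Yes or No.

Row minima: Low → 0, Mid → -6, High → -2; maximin = 0.
Column maxima: Left → 6, Center → 4, Right → 5; minimax = 4.
0 ≠ 4, so no pure-strategy equilibrium exists.

No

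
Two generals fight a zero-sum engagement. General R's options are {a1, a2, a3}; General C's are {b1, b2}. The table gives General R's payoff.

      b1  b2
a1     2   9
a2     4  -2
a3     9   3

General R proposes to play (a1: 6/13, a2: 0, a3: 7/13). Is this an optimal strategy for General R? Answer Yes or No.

Yes

Against b1 this mix gives (6/13)·2 + (7/13)·9 = 75/13.
Against b2 this mix gives (6/13)·9 + (7/13)·3 = 75/13.
All of General C's active replies (b1, b2) yield 75/13, and no column does worse for General R. The mix makes General C indifferent and guarantees 75/13, so it is optimal.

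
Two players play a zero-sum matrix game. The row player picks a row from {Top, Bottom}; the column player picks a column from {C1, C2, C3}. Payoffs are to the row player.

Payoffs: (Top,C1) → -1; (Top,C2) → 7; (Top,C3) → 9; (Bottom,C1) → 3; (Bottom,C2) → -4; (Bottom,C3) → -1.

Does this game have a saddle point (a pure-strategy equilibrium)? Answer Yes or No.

No

Row minima: Top → -1, Bottom → -4; maximin = -1.
Column maxima: C1 → 3, C2 → 7, C3 → 9; minimax = 3.
-1 ≠ 3, so no pure-strategy equilibrium exists.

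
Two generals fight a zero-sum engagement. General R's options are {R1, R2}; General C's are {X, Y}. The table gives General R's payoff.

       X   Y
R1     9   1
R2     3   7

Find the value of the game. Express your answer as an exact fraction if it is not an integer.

5

Row minima: R1 → 1, R2 → 3; maximin = 3.
Column maxima: X → 9, Y → 7; minimax = 7.
3 ≠ 7, so there is no saddle point; optimal play is mixed.
Let General R play R1 with probability p. Expected payoff against X: 9p + 3(1−p) = 6p + 3; against Y: 1p + 7(1−p) = −6p + 7.
Setting these equal: 6p + 3 = −6p + 7 ⇒ 12p = 4 ⇒ p = 1/3, and the value is (6)·(1/3) + 3 = 5.
For General C: with q = P(X), equating R1's and R2's payoffs gives 8q + 1 = −4q + 7 ⇒ q = 1/2.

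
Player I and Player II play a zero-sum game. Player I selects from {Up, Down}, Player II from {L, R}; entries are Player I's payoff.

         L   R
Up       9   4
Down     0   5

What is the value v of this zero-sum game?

9/2

Row minima: Up → 4, Down → 0; maximin = 4.
Column maxima: L → 9, R → 5; minimax = 5.
4 ≠ 5, so there is no saddle point; optimal play is mixed.
Let Player I play Up with probability p. Expected payoff against L: 9p + 0(1−p) = 9p; against R: 4p + 5(1−p) = −p + 5.
Setting these equal: 9p = −p + 5 ⇒ 10p = 5 ⇒ p = 1/2, and the value is (9)·(1/2) = 9/2.
For Player II: with q = P(L), equating Up's and Down's payoffs gives 5q + 4 = −5q + 5 ⇒ q = 1/10.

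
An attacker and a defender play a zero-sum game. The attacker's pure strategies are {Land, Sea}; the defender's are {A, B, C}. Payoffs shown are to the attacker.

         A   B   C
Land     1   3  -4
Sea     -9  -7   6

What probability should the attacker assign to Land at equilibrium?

Row minima: Land → -4, Sea → -9; maximin = -4.
Column maxima: A → 1, B → 3, C → 6; minimax = 1.
-4 ≠ 1, so there is no saddle point; optimal play is mixed.
B is strictly dominated by A (it gives the attacker strictly more in every row), so the defender never plays it.
On the remaining 2×2 (Land, Sea vs A, C):
Let the attacker play Land with probability p. Expected payoff against A: 1p + (-9)(1−p) = 10p − 9; against C: (-4)p + 6(1−p) = −10p + 6.
Setting these equal: 10p − 9 = −10p + 6 ⇒ 20p = 15 ⇒ p = 3/4, and the value is (10)·(3/4) − 9 = -3/2.
For the defender: with q = P(A), equating Land's and Sea's payoffs gives 5q − 4 = −15q + 6 ⇒ q = 1/2.

3/4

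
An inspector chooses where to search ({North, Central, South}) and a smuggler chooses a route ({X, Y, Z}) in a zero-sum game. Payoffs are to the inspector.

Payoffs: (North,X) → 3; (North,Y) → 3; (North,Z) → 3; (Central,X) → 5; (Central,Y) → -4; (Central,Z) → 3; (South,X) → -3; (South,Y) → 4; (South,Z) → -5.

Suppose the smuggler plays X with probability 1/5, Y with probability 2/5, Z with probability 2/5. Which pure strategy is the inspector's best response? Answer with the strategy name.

Expected payoff of North: (1/5)·3 + (2/5)·3 + (2/5)·3 = 3.
Expected payoff of Central: (1/5)·5 + (2/5)·(-4) + (2/5)·3 = 3/5.
Expected payoff of South: (1/5)·(-3) + (2/5)·4 + (2/5)·(-5) = -1.
The largest is 3, so the inspector's best response is North.

North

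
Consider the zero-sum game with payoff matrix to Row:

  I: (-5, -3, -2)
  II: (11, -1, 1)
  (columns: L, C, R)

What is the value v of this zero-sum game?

-1

Row minima: I → -5, II → -1; maximin = -1.
Column maxima: L → 11, C → -1, R → 1; minimax = -1.
Since maximin = minimax = -1, there is a saddle point and the value is -1.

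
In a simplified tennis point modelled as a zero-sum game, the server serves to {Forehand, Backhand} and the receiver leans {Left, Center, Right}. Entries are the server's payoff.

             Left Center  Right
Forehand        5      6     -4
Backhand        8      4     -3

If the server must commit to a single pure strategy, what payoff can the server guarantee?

-3

Row minima: Forehand → -4, Backhand → -3.
The best of these is -3.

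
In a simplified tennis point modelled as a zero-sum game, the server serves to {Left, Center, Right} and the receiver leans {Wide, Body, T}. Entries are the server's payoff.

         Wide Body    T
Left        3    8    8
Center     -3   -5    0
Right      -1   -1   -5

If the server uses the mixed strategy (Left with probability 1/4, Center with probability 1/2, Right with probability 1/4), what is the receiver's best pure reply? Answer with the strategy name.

Wide

If the receiver plays Wide, the server's expected payoff is (1/4)·3 + (1/2)·(-3) + (1/4)·(-1) = -1.
If the receiver plays Body, the server's expected payoff is (1/4)·8 + (1/2)·(-5) + (1/4)·(-1) = -3/4.
If the receiver plays T, the server's expected payoff is (1/4)·8 + (1/2)·0 + (1/4)·(-5) = 3/4.
The receiver minimizes the server's payoff; the smallest is -1, so the best response is Wide.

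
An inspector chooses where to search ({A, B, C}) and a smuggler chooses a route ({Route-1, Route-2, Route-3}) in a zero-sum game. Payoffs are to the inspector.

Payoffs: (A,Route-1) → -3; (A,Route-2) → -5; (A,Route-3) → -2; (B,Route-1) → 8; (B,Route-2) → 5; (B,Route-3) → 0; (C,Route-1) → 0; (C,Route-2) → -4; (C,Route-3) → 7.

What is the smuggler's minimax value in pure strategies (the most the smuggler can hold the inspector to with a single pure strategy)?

Column maxima: Route-1 → 8, Route-2 → 5, Route-3 → 7.
The smallest of these is 5.

5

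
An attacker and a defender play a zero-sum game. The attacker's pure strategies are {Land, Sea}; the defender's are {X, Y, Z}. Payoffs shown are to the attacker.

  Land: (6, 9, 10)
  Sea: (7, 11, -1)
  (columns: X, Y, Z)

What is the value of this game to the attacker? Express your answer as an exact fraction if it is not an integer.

19/3

Row minima: Land → 6, Sea → -1; maximin = 6.
Column maxima: X → 7, Y → 11, Z → 10; minimax = 7.
6 ≠ 7, so there is no saddle point; optimal play is mixed.
Y is strictly dominated by X (it gives the attacker strictly more in every row), so the defender never plays it.
On the remaining 2×2 (Land, Sea vs X, Z):
Let the attacker play Land with probability p. Expected payoff against X: 6p + 7(1−p) = −p + 7; against Z: 10p + (-1)(1−p) = 11p − 1.
Setting these equal: −p + 7 = 11p − 1 ⇒ −12p = -8 ⇒ p = 2/3, and the value is (-1)·(2/3) + 7 = 19/3.
For the defender: with q = P(X), equating Land's and Sea's payoffs gives −4q + 10 = 8q − 1 ⇒ q = 11/12.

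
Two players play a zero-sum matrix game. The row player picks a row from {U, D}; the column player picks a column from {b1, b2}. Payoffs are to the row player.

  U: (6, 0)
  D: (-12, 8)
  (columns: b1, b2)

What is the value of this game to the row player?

Row minima: U → 0, D → -12; maximin = 0.
Column maxima: b1 → 6, b2 → 8; minimax = 6.
0 ≠ 6, so there is no saddle point; optimal play is mixed.
Let the row player play U with probability p. Expected payoff against b1: 6p + (-12)(1−p) = 18p − 12; against b2: 0p + 8(1−p) = −8p + 8.
Setting these equal: 18p − 12 = −8p + 8 ⇒ 26p = 20 ⇒ p = 10/13, and the value is (18)·(10/13) − 12 = 24/13.
For the column player: with q = P(b1), equating U's and D's payoffs gives 6q = −20q + 8 ⇒ q = 4/13.

24/13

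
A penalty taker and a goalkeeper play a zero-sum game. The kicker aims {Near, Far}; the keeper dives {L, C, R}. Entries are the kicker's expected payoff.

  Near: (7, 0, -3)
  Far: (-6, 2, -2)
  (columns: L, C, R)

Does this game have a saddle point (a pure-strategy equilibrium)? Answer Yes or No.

Row minima: Near → -3, Far → -6; maximin = -3.
Column maxima: L → 7, C → 2, R → -2; minimax = -2.
-3 ≠ -2, so no pure-strategy equilibrium exists.

No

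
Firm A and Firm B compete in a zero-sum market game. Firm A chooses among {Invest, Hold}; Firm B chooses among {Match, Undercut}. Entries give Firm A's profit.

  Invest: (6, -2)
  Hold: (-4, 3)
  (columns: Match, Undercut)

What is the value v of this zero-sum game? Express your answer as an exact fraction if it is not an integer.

2/3

Row minima: Invest → -2, Hold → -4; maximin = -2.
Column maxima: Match → 6, Undercut → 3; minimax = 3.
-2 ≠ 3, so there is no saddle point; optimal play is mixed.
Let Firm A play Invest with probability p. Expected payoff against Match: 6p + (-4)(1−p) = 10p − 4; against Undercut: (-2)p + 3(1−p) = −5p + 3.
Setting these equal: 10p − 4 = −5p + 3 ⇒ 15p = 7 ⇒ p = 7/15, and the value is (10)·(7/15) − 4 = 2/3.
For Firm B: with q = P(Match), equating Invest's and Hold's payoffs gives 8q − 2 = −7q + 3 ⇒ q = 1/3.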